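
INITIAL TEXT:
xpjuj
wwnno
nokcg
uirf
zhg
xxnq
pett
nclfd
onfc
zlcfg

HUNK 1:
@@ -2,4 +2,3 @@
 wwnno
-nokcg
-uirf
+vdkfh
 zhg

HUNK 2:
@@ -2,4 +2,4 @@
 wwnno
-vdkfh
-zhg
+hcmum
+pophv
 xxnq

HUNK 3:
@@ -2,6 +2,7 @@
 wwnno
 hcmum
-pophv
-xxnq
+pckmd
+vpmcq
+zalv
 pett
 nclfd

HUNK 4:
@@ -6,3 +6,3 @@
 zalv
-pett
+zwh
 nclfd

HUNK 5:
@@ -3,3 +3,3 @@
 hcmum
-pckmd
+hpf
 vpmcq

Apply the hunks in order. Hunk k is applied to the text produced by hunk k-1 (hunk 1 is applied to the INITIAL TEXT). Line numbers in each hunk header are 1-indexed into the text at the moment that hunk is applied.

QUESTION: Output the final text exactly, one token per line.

Hunk 1: at line 2 remove [nokcg,uirf] add [vdkfh] -> 9 lines: xpjuj wwnno vdkfh zhg xxnq pett nclfd onfc zlcfg
Hunk 2: at line 2 remove [vdkfh,zhg] add [hcmum,pophv] -> 9 lines: xpjuj wwnno hcmum pophv xxnq pett nclfd onfc zlcfg
Hunk 3: at line 2 remove [pophv,xxnq] add [pckmd,vpmcq,zalv] -> 10 lines: xpjuj wwnno hcmum pckmd vpmcq zalv pett nclfd onfc zlcfg
Hunk 4: at line 6 remove [pett] add [zwh] -> 10 lines: xpjuj wwnno hcmum pckmd vpmcq zalv zwh nclfd onfc zlcfg
Hunk 5: at line 3 remove [pckmd] add [hpf] -> 10 lines: xpjuj wwnno hcmum hpf vpmcq zalv zwh nclfd onfc zlcfg

Answer: xpjuj
wwnno
hcmum
hpf
vpmcq
zalv
zwh
nclfd
onfc
zlcfg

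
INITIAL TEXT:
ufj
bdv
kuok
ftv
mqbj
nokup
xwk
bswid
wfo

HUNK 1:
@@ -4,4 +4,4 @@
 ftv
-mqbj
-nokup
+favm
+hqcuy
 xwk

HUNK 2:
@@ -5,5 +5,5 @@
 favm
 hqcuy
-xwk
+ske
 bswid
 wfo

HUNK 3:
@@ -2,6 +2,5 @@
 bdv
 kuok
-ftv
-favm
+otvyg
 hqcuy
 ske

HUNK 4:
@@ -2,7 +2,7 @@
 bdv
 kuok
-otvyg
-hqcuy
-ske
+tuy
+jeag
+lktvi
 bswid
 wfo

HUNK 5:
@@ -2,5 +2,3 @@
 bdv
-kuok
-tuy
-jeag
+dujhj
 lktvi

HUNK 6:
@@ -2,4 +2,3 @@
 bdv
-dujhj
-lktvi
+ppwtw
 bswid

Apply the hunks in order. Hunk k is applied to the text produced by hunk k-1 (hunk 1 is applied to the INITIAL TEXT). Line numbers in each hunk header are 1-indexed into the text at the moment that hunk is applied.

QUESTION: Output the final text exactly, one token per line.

Hunk 1: at line 4 remove [mqbj,nokup] add [favm,hqcuy] -> 9 lines: ufj bdv kuok ftv favm hqcuy xwk bswid wfo
Hunk 2: at line 5 remove [xwk] add [ske] -> 9 lines: ufj bdv kuok ftv favm hqcuy ske bswid wfo
Hunk 3: at line 2 remove [ftv,favm] add [otvyg] -> 8 lines: ufj bdv kuok otvyg hqcuy ske bswid wfo
Hunk 4: at line 2 remove [otvyg,hqcuy,ske] add [tuy,jeag,lktvi] -> 8 lines: ufj bdv kuok tuy jeag lktvi bswid wfo
Hunk 5: at line 2 remove [kuok,tuy,jeag] add [dujhj] -> 6 lines: ufj bdv dujhj lktvi bswid wfo
Hunk 6: at line 2 remove [dujhj,lktvi] add [ppwtw] -> 5 lines: ufj bdv ppwtw bswid wfo

Answer: ufj
bdv
ppwtw
bswid
wfo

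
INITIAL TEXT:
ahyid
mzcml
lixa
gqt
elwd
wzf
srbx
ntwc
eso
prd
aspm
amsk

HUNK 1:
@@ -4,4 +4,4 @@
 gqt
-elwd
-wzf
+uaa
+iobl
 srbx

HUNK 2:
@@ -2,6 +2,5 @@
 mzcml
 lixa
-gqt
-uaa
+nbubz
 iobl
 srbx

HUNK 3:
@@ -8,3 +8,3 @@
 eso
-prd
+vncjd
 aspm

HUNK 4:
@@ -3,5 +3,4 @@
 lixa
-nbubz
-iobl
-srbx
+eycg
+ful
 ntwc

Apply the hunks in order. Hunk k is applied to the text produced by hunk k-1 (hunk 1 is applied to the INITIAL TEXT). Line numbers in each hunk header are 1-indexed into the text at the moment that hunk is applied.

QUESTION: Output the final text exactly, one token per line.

Hunk 1: at line 4 remove [elwd,wzf] add [uaa,iobl] -> 12 lines: ahyid mzcml lixa gqt uaa iobl srbx ntwc eso prd aspm amsk
Hunk 2: at line 2 remove [gqt,uaa] add [nbubz] -> 11 lines: ahyid mzcml lixa nbubz iobl srbx ntwc eso prd aspm amsk
Hunk 3: at line 8 remove [prd] add [vncjd] -> 11 lines: ahyid mzcml lixa nbubz iobl srbx ntwc eso vncjd aspm amsk
Hunk 4: at line 3 remove [nbubz,iobl,srbx] add [eycg,ful] -> 10 lines: ahyid mzcml lixa eycg ful ntwc eso vncjd aspm amsk

Answer: ahyid
mzcml
lixa
eycg
ful
ntwc
eso
vncjd
aspm
amsk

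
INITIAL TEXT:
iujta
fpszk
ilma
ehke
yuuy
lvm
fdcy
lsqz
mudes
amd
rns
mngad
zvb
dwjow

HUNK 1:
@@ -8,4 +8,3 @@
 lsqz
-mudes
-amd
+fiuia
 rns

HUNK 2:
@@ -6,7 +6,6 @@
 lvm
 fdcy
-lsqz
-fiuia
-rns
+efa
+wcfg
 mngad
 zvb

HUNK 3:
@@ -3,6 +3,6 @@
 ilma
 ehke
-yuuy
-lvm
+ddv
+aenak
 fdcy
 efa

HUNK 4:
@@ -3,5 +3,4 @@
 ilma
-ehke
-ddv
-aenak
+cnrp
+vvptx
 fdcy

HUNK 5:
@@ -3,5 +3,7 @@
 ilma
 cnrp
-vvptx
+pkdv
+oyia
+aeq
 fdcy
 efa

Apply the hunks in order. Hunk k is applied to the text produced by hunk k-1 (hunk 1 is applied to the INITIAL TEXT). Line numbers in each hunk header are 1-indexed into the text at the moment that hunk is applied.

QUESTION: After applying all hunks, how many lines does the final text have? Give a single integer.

Hunk 1: at line 8 remove [mudes,amd] add [fiuia] -> 13 lines: iujta fpszk ilma ehke yuuy lvm fdcy lsqz fiuia rns mngad zvb dwjow
Hunk 2: at line 6 remove [lsqz,fiuia,rns] add [efa,wcfg] -> 12 lines: iujta fpszk ilma ehke yuuy lvm fdcy efa wcfg mngad zvb dwjow
Hunk 3: at line 3 remove [yuuy,lvm] add [ddv,aenak] -> 12 lines: iujta fpszk ilma ehke ddv aenak fdcy efa wcfg mngad zvb dwjow
Hunk 4: at line 3 remove [ehke,ddv,aenak] add [cnrp,vvptx] -> 11 lines: iujta fpszk ilma cnrp vvptx fdcy efa wcfg mngad zvb dwjow
Hunk 5: at line 3 remove [vvptx] add [pkdv,oyia,aeq] -> 13 lines: iujta fpszk ilma cnrp pkdv oyia aeq fdcy efa wcfg mngad zvb dwjow
Final line count: 13

Answer: 13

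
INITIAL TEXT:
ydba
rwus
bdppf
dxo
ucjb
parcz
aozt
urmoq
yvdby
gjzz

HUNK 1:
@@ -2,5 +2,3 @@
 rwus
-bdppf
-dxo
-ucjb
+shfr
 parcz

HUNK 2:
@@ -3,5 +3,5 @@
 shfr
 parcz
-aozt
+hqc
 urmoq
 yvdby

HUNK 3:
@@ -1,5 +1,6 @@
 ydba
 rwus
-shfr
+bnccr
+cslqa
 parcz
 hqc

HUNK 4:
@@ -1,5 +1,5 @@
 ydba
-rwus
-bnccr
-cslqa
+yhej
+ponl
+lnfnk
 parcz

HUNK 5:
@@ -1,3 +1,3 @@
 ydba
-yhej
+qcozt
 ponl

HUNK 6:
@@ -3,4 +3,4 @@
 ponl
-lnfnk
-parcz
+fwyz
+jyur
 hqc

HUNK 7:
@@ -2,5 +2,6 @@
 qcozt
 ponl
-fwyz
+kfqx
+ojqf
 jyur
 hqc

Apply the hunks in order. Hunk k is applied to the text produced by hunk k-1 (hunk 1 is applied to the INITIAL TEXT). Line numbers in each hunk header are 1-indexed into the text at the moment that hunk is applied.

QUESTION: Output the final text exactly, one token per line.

Answer: ydba
qcozt
ponl
kfqx
ojqf
jyur
hqc
urmoq
yvdby
gjzz

Derivation:
Hunk 1: at line 2 remove [bdppf,dxo,ucjb] add [shfr] -> 8 lines: ydba rwus shfr parcz aozt urmoq yvdby gjzz
Hunk 2: at line 3 remove [aozt] add [hqc] -> 8 lines: ydba rwus shfr parcz hqc urmoq yvdby gjzz
Hunk 3: at line 1 remove [shfr] add [bnccr,cslqa] -> 9 lines: ydba rwus bnccr cslqa parcz hqc urmoq yvdby gjzz
Hunk 4: at line 1 remove [rwus,bnccr,cslqa] add [yhej,ponl,lnfnk] -> 9 lines: ydba yhej ponl lnfnk parcz hqc urmoq yvdby gjzz
Hunk 5: at line 1 remove [yhej] add [qcozt] -> 9 lines: ydba qcozt ponl lnfnk parcz hqc urmoq yvdby gjzz
Hunk 6: at line 3 remove [lnfnk,parcz] add [fwyz,jyur] -> 9 lines: ydba qcozt ponl fwyz jyur hqc urmoq yvdby gjzz
Hunk 7: at line 2 remove [fwyz] add [kfqx,ojqf] -> 10 lines: ydba qcozt ponl kfqx ojqf jyur hqc urmoq yvdby gjzz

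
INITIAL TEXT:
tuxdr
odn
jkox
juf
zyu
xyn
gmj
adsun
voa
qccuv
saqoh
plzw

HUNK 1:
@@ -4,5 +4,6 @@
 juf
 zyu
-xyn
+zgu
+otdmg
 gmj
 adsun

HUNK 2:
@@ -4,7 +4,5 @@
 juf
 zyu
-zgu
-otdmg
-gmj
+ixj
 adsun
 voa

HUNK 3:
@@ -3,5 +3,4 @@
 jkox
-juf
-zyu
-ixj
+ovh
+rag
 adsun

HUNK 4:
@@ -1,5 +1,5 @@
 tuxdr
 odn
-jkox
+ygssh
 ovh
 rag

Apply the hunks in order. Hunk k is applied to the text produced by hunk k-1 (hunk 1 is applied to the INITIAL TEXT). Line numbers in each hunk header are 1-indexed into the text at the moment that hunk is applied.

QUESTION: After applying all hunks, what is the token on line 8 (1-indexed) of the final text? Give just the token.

Hunk 1: at line 4 remove [xyn] add [zgu,otdmg] -> 13 lines: tuxdr odn jkox juf zyu zgu otdmg gmj adsun voa qccuv saqoh plzw
Hunk 2: at line 4 remove [zgu,otdmg,gmj] add [ixj] -> 11 lines: tuxdr odn jkox juf zyu ixj adsun voa qccuv saqoh plzw
Hunk 3: at line 3 remove [juf,zyu,ixj] add [ovh,rag] -> 10 lines: tuxdr odn jkox ovh rag adsun voa qccuv saqoh plzw
Hunk 4: at line 1 remove [jkox] add [ygssh] -> 10 lines: tuxdr odn ygssh ovh rag adsun voa qccuv saqoh plzw
Final line 8: qccuv

Answer: qccuv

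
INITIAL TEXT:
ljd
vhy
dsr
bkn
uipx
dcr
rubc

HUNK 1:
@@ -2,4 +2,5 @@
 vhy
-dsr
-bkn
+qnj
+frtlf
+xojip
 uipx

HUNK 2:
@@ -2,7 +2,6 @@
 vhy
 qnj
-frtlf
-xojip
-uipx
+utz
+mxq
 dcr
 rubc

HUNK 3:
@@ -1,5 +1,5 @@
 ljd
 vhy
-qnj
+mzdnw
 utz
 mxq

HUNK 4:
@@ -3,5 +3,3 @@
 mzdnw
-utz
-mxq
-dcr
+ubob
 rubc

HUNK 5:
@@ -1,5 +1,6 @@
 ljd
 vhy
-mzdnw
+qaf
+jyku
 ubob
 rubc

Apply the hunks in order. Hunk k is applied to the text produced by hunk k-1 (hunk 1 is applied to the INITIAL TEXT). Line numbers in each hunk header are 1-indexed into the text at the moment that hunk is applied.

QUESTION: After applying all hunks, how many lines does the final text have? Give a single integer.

Answer: 6

Derivation:
Hunk 1: at line 2 remove [dsr,bkn] add [qnj,frtlf,xojip] -> 8 lines: ljd vhy qnj frtlf xojip uipx dcr rubc
Hunk 2: at line 2 remove [frtlf,xojip,uipx] add [utz,mxq] -> 7 lines: ljd vhy qnj utz mxq dcr rubc
Hunk 3: at line 1 remove [qnj] add [mzdnw] -> 7 lines: ljd vhy mzdnw utz mxq dcr rubc
Hunk 4: at line 3 remove [utz,mxq,dcr] add [ubob] -> 5 lines: ljd vhy mzdnw ubob rubc
Hunk 5: at line 1 remove [mzdnw] add [qaf,jyku] -> 6 lines: ljd vhy qaf jyku ubob rubc
Final line count: 6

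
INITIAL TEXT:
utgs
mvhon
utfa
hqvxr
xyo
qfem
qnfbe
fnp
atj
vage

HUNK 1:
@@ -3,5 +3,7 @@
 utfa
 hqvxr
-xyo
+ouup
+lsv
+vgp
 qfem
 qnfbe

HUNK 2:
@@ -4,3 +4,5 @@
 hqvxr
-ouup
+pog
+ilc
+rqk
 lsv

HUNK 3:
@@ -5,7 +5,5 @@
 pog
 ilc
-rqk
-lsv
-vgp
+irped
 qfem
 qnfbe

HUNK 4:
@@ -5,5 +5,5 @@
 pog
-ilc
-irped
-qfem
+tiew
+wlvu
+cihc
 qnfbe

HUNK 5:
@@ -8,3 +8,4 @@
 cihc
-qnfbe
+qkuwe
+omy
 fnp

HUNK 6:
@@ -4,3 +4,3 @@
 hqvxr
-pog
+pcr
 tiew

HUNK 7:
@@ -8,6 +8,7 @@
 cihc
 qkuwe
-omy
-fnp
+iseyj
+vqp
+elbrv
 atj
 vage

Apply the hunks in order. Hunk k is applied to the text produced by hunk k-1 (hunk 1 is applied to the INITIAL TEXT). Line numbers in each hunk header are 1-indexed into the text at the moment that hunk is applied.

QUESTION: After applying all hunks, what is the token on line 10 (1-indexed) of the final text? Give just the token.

Answer: iseyj

Derivation:
Hunk 1: at line 3 remove [xyo] add [ouup,lsv,vgp] -> 12 lines: utgs mvhon utfa hqvxr ouup lsv vgp qfem qnfbe fnp atj vage
Hunk 2: at line 4 remove [ouup] add [pog,ilc,rqk] -> 14 lines: utgs mvhon utfa hqvxr pog ilc rqk lsv vgp qfem qnfbe fnp atj vage
Hunk 3: at line 5 remove [rqk,lsv,vgp] add [irped] -> 12 lines: utgs mvhon utfa hqvxr pog ilc irped qfem qnfbe fnp atj vage
Hunk 4: at line 5 remove [ilc,irped,qfem] add [tiew,wlvu,cihc] -> 12 lines: utgs mvhon utfa hqvxr pog tiew wlvu cihc qnfbe fnp atj vage
Hunk 5: at line 8 remove [qnfbe] add [qkuwe,omy] -> 13 lines: utgs mvhon utfa hqvxr pog tiew wlvu cihc qkuwe omy fnp atj vage
Hunk 6: at line 4 remove [pog] add [pcr] -> 13 lines: utgs mvhon utfa hqvxr pcr tiew wlvu cihc qkuwe omy fnp atj vage
Hunk 7: at line 8 remove [omy,fnp] add [iseyj,vqp,elbrv] -> 14 lines: utgs mvhon utfa hqvxr pcr tiew wlvu cihc qkuwe iseyj vqp elbrv atj vage
Final line 10: iseyj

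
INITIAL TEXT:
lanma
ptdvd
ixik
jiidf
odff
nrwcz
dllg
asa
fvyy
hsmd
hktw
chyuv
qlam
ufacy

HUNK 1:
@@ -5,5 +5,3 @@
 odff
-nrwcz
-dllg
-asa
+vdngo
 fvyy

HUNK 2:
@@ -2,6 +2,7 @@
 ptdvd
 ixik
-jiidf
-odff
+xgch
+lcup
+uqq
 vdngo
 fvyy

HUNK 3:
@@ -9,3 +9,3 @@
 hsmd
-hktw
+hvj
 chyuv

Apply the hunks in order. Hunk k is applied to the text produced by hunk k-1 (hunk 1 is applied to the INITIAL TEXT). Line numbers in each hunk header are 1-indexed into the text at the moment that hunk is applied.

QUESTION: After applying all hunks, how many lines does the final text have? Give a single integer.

Answer: 13

Derivation:
Hunk 1: at line 5 remove [nrwcz,dllg,asa] add [vdngo] -> 12 lines: lanma ptdvd ixik jiidf odff vdngo fvyy hsmd hktw chyuv qlam ufacy
Hunk 2: at line 2 remove [jiidf,odff] add [xgch,lcup,uqq] -> 13 lines: lanma ptdvd ixik xgch lcup uqq vdngo fvyy hsmd hktw chyuv qlam ufacy
Hunk 3: at line 9 remove [hktw] add [hvj] -> 13 lines: lanma ptdvd ixik xgch lcup uqq vdngo fvyy hsmd hvj chyuv qlam ufacy
Final line count: 13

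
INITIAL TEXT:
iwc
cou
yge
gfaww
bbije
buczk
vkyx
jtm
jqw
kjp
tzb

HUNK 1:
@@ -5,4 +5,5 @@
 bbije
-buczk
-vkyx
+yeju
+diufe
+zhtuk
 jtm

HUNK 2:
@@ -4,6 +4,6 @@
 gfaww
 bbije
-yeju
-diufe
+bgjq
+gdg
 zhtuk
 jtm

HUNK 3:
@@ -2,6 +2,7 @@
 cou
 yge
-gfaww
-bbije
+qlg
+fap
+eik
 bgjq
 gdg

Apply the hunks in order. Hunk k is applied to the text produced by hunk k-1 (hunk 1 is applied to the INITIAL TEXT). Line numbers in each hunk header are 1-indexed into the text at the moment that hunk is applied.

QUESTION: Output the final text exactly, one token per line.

Hunk 1: at line 5 remove [buczk,vkyx] add [yeju,diufe,zhtuk] -> 12 lines: iwc cou yge gfaww bbije yeju diufe zhtuk jtm jqw kjp tzb
Hunk 2: at line 4 remove [yeju,diufe] add [bgjq,gdg] -> 12 lines: iwc cou yge gfaww bbije bgjq gdg zhtuk jtm jqw kjp tzb
Hunk 3: at line 2 remove [gfaww,bbije] add [qlg,fap,eik] -> 13 lines: iwc cou yge qlg fap eik bgjq gdg zhtuk jtm jqw kjp tzb

Answer: iwc
cou
yge
qlg
fap
eik
bgjq
gdg
zhtuk
jtm
jqw
kjp
tzb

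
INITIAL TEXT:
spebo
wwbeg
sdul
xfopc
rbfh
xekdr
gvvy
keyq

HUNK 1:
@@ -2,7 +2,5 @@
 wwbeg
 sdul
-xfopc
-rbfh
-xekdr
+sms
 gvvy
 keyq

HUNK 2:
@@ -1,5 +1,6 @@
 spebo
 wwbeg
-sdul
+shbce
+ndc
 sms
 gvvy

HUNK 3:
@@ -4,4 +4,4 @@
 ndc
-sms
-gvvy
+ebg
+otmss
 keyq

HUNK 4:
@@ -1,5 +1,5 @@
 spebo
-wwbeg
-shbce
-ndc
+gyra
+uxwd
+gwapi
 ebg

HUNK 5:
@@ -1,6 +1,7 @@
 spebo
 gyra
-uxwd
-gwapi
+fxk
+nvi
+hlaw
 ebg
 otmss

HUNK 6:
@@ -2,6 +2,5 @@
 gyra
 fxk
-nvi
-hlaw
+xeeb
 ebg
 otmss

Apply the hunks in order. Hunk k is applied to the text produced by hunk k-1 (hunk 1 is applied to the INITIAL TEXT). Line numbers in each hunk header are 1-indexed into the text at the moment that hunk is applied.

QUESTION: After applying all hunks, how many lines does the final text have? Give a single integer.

Answer: 7

Derivation:
Hunk 1: at line 2 remove [xfopc,rbfh,xekdr] add [sms] -> 6 lines: spebo wwbeg sdul sms gvvy keyq
Hunk 2: at line 1 remove [sdul] add [shbce,ndc] -> 7 lines: spebo wwbeg shbce ndc sms gvvy keyq
Hunk 3: at line 4 remove [sms,gvvy] add [ebg,otmss] -> 7 lines: spebo wwbeg shbce ndc ebg otmss keyq
Hunk 4: at line 1 remove [wwbeg,shbce,ndc] add [gyra,uxwd,gwapi] -> 7 lines: spebo gyra uxwd gwapi ebg otmss keyq
Hunk 5: at line 1 remove [uxwd,gwapi] add [fxk,nvi,hlaw] -> 8 lines: spebo gyra fxk nvi hlaw ebg otmss keyq
Hunk 6: at line 2 remove [nvi,hlaw] add [xeeb] -> 7 lines: spebo gyra fxk xeeb ebg otmss keyq
Final line count: 7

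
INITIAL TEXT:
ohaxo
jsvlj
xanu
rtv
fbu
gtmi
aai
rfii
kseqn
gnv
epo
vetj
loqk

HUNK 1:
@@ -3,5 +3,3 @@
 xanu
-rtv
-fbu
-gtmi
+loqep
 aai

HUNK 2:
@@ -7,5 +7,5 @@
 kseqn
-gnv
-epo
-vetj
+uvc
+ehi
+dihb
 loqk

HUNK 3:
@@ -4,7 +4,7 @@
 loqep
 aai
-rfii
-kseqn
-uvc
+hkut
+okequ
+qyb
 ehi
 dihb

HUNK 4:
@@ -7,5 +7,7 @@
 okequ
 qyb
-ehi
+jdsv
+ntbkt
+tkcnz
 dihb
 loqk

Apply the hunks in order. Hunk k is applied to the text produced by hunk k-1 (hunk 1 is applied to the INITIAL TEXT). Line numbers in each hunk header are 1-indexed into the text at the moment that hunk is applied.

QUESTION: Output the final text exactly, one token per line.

Answer: ohaxo
jsvlj
xanu
loqep
aai
hkut
okequ
qyb
jdsv
ntbkt
tkcnz
dihb
loqk

Derivation:
Hunk 1: at line 3 remove [rtv,fbu,gtmi] add [loqep] -> 11 lines: ohaxo jsvlj xanu loqep aai rfii kseqn gnv epo vetj loqk
Hunk 2: at line 7 remove [gnv,epo,vetj] add [uvc,ehi,dihb] -> 11 lines: ohaxo jsvlj xanu loqep aai rfii kseqn uvc ehi dihb loqk
Hunk 3: at line 4 remove [rfii,kseqn,uvc] add [hkut,okequ,qyb] -> 11 lines: ohaxo jsvlj xanu loqep aai hkut okequ qyb ehi dihb loqk
Hunk 4: at line 7 remove [ehi] add [jdsv,ntbkt,tkcnz] -> 13 lines: ohaxo jsvlj xanu loqep aai hkut okequ qyb jdsv ntbkt tkcnz dihb loqk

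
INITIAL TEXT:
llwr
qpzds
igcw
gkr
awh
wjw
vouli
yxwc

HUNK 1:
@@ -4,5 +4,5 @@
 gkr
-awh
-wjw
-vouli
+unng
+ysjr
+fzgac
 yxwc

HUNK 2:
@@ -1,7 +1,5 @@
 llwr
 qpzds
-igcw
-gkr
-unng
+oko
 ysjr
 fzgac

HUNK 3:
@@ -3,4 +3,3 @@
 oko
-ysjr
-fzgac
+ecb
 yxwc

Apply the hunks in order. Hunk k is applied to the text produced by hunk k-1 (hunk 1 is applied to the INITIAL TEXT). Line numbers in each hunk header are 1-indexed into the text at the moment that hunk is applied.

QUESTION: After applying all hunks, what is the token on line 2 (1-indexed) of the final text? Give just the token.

Hunk 1: at line 4 remove [awh,wjw,vouli] add [unng,ysjr,fzgac] -> 8 lines: llwr qpzds igcw gkr unng ysjr fzgac yxwc
Hunk 2: at line 1 remove [igcw,gkr,unng] add [oko] -> 6 lines: llwr qpzds oko ysjr fzgac yxwc
Hunk 3: at line 3 remove [ysjr,fzgac] add [ecb] -> 5 lines: llwr qpzds oko ecb yxwc
Final line 2: qpzds

Answer: qpzds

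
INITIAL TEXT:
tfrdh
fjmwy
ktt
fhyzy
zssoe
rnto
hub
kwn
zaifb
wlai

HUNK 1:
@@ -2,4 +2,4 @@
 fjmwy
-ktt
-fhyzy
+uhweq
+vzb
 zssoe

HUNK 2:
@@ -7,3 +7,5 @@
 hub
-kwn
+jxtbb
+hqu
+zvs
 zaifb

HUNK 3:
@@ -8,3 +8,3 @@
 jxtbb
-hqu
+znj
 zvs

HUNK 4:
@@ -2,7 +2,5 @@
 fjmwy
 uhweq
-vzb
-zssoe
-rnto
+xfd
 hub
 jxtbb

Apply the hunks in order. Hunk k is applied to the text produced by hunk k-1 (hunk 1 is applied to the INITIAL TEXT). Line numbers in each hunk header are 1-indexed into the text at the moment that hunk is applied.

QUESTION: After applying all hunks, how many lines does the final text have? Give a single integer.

Answer: 10

Derivation:
Hunk 1: at line 2 remove [ktt,fhyzy] add [uhweq,vzb] -> 10 lines: tfrdh fjmwy uhweq vzb zssoe rnto hub kwn zaifb wlai
Hunk 2: at line 7 remove [kwn] add [jxtbb,hqu,zvs] -> 12 lines: tfrdh fjmwy uhweq vzb zssoe rnto hub jxtbb hqu zvs zaifb wlai
Hunk 3: at line 8 remove [hqu] add [znj] -> 12 lines: tfrdh fjmwy uhweq vzb zssoe rnto hub jxtbb znj zvs zaifb wlai
Hunk 4: at line 2 remove [vzb,zssoe,rnto] add [xfd] -> 10 lines: tfrdh fjmwy uhweq xfd hub jxtbb znj zvs zaifb wlai
Final line count: 10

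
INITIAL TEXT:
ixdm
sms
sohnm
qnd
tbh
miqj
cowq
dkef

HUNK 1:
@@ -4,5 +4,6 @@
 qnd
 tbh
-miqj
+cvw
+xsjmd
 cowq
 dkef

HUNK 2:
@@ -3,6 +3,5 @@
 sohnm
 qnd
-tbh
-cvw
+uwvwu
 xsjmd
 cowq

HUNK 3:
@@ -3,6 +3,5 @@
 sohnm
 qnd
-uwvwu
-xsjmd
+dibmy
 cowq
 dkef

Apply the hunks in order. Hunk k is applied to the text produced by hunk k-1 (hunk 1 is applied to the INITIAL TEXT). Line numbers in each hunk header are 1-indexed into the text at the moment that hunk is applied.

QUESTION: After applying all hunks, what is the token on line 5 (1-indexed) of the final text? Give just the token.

Hunk 1: at line 4 remove [miqj] add [cvw,xsjmd] -> 9 lines: ixdm sms sohnm qnd tbh cvw xsjmd cowq dkef
Hunk 2: at line 3 remove [tbh,cvw] add [uwvwu] -> 8 lines: ixdm sms sohnm qnd uwvwu xsjmd cowq dkef
Hunk 3: at line 3 remove [uwvwu,xsjmd] add [dibmy] -> 7 lines: ixdm sms sohnm qnd dibmy cowq dkef
Final line 5: dibmy

Answer: dibmy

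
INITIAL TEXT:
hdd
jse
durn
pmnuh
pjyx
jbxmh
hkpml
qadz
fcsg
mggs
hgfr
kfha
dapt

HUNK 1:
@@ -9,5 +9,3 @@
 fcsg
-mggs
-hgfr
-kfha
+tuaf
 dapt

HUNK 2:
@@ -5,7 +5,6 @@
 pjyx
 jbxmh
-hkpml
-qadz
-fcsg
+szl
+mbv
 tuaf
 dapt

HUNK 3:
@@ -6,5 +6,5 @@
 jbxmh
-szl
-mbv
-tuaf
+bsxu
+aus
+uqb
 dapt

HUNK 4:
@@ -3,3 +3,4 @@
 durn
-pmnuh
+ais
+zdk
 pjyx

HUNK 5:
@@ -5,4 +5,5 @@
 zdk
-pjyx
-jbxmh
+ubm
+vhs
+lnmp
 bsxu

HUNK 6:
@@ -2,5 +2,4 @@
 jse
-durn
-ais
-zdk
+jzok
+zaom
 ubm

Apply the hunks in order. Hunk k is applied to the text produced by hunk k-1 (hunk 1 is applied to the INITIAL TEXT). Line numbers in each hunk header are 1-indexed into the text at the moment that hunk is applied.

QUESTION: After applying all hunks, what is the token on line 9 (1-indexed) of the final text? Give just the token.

Answer: aus

Derivation:
Hunk 1: at line 9 remove [mggs,hgfr,kfha] add [tuaf] -> 11 lines: hdd jse durn pmnuh pjyx jbxmh hkpml qadz fcsg tuaf dapt
Hunk 2: at line 5 remove [hkpml,qadz,fcsg] add [szl,mbv] -> 10 lines: hdd jse durn pmnuh pjyx jbxmh szl mbv tuaf dapt
Hunk 3: at line 6 remove [szl,mbv,tuaf] add [bsxu,aus,uqb] -> 10 lines: hdd jse durn pmnuh pjyx jbxmh bsxu aus uqb dapt
Hunk 4: at line 3 remove [pmnuh] add [ais,zdk] -> 11 lines: hdd jse durn ais zdk pjyx jbxmh bsxu aus uqb dapt
Hunk 5: at line 5 remove [pjyx,jbxmh] add [ubm,vhs,lnmp] -> 12 lines: hdd jse durn ais zdk ubm vhs lnmp bsxu aus uqb dapt
Hunk 6: at line 2 remove [durn,ais,zdk] add [jzok,zaom] -> 11 lines: hdd jse jzok zaom ubm vhs lnmp bsxu aus uqb dapt
Final line 9: aus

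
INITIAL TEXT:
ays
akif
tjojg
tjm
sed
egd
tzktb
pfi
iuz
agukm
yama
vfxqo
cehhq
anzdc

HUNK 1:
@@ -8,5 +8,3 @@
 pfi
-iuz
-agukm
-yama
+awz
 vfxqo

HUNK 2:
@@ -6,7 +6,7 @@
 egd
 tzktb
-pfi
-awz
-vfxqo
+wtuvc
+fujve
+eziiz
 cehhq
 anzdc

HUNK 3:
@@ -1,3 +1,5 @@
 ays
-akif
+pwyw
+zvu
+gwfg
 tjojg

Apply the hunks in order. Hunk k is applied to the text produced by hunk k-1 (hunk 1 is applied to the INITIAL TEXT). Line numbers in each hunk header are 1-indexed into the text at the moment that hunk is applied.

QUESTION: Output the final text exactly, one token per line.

Hunk 1: at line 8 remove [iuz,agukm,yama] add [awz] -> 12 lines: ays akif tjojg tjm sed egd tzktb pfi awz vfxqo cehhq anzdc
Hunk 2: at line 6 remove [pfi,awz,vfxqo] add [wtuvc,fujve,eziiz] -> 12 lines: ays akif tjojg tjm sed egd tzktb wtuvc fujve eziiz cehhq anzdc
Hunk 3: at line 1 remove [akif] add [pwyw,zvu,gwfg] -> 14 lines: ays pwyw zvu gwfg tjojg tjm sed egd tzktb wtuvc fujve eziiz cehhq anzdc

Answer: ays
pwyw
zvu
gwfg
tjojg
tjm
sed
egd
tzktb
wtuvc
fujve
eziiz
cehhq
anzdc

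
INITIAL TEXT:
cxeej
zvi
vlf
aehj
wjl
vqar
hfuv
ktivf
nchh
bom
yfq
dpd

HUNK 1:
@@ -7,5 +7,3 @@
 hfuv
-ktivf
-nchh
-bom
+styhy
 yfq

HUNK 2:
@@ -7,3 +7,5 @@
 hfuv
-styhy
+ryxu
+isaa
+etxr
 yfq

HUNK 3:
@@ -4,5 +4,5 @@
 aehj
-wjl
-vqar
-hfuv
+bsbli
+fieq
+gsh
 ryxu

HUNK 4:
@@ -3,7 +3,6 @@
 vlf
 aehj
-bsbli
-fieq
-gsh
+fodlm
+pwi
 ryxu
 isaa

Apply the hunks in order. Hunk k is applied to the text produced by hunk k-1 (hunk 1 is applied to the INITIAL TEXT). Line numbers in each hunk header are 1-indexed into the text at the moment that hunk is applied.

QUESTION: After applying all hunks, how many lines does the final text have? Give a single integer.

Answer: 11

Derivation:
Hunk 1: at line 7 remove [ktivf,nchh,bom] add [styhy] -> 10 lines: cxeej zvi vlf aehj wjl vqar hfuv styhy yfq dpd
Hunk 2: at line 7 remove [styhy] add [ryxu,isaa,etxr] -> 12 lines: cxeej zvi vlf aehj wjl vqar hfuv ryxu isaa etxr yfq dpd
Hunk 3: at line 4 remove [wjl,vqar,hfuv] add [bsbli,fieq,gsh] -> 12 lines: cxeej zvi vlf aehj bsbli fieq gsh ryxu isaa etxr yfq dpd
Hunk 4: at line 3 remove [bsbli,fieq,gsh] add [fodlm,pwi] -> 11 lines: cxeej zvi vlf aehj fodlm pwi ryxu isaa etxr yfq dpd
Final line count: 11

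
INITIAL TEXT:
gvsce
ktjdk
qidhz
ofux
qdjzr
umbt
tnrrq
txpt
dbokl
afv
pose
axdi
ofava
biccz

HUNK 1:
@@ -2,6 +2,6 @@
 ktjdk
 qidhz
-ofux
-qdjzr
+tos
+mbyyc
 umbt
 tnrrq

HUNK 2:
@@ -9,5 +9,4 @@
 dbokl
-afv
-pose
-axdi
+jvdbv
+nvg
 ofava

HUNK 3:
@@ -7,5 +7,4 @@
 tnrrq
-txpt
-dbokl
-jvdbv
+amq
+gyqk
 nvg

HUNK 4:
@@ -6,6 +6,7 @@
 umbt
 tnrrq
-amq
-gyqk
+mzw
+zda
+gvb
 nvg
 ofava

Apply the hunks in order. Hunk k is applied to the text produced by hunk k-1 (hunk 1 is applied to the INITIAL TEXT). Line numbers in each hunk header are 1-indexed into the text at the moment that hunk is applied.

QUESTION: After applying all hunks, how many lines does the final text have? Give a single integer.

Hunk 1: at line 2 remove [ofux,qdjzr] add [tos,mbyyc] -> 14 lines: gvsce ktjdk qidhz tos mbyyc umbt tnrrq txpt dbokl afv pose axdi ofava biccz
Hunk 2: at line 9 remove [afv,pose,axdi] add [jvdbv,nvg] -> 13 lines: gvsce ktjdk qidhz tos mbyyc umbt tnrrq txpt dbokl jvdbv nvg ofava biccz
Hunk 3: at line 7 remove [txpt,dbokl,jvdbv] add [amq,gyqk] -> 12 lines: gvsce ktjdk qidhz tos mbyyc umbt tnrrq amq gyqk nvg ofava biccz
Hunk 4: at line 6 remove [amq,gyqk] add [mzw,zda,gvb] -> 13 lines: gvsce ktjdk qidhz tos mbyyc umbt tnrrq mzw zda gvb nvg ofava biccz
Final line count: 13

Answer: 13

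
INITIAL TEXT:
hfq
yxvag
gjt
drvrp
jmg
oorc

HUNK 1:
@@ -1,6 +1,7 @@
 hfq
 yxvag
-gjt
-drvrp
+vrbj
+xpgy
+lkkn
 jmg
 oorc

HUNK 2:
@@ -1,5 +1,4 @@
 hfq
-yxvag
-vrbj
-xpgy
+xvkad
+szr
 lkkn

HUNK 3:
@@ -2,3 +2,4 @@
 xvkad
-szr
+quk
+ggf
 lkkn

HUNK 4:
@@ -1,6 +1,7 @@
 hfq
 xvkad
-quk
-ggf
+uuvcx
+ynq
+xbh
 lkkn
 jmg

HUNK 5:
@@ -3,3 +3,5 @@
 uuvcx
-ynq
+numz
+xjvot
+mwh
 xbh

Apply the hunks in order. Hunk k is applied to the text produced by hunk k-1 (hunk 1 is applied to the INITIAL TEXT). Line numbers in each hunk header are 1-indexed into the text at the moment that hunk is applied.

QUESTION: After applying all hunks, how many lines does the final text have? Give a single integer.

Hunk 1: at line 1 remove [gjt,drvrp] add [vrbj,xpgy,lkkn] -> 7 lines: hfq yxvag vrbj xpgy lkkn jmg oorc
Hunk 2: at line 1 remove [yxvag,vrbj,xpgy] add [xvkad,szr] -> 6 lines: hfq xvkad szr lkkn jmg oorc
Hunk 3: at line 2 remove [szr] add [quk,ggf] -> 7 lines: hfq xvkad quk ggf lkkn jmg oorc
Hunk 4: at line 1 remove [quk,ggf] add [uuvcx,ynq,xbh] -> 8 lines: hfq xvkad uuvcx ynq xbh lkkn jmg oorc
Hunk 5: at line 3 remove [ynq] add [numz,xjvot,mwh] -> 10 lines: hfq xvkad uuvcx numz xjvot mwh xbh lkkn jmg oorc
Final line count: 10

Answer: 10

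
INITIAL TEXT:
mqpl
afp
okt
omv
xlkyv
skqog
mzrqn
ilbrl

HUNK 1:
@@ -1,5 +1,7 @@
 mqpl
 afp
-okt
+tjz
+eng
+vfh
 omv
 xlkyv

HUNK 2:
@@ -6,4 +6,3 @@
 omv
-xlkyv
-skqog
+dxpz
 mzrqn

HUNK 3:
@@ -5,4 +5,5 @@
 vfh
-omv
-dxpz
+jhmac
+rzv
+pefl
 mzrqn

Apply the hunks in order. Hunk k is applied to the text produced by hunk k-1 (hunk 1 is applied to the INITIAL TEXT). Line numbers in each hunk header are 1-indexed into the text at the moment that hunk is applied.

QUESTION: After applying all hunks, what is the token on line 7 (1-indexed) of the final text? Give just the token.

Hunk 1: at line 1 remove [okt] add [tjz,eng,vfh] -> 10 lines: mqpl afp tjz eng vfh omv xlkyv skqog mzrqn ilbrl
Hunk 2: at line 6 remove [xlkyv,skqog] add [dxpz] -> 9 lines: mqpl afp tjz eng vfh omv dxpz mzrqn ilbrl
Hunk 3: at line 5 remove [omv,dxpz] add [jhmac,rzv,pefl] -> 10 lines: mqpl afp tjz eng vfh jhmac rzv pefl mzrqn ilbrl
Final line 7: rzv

Answer: rzv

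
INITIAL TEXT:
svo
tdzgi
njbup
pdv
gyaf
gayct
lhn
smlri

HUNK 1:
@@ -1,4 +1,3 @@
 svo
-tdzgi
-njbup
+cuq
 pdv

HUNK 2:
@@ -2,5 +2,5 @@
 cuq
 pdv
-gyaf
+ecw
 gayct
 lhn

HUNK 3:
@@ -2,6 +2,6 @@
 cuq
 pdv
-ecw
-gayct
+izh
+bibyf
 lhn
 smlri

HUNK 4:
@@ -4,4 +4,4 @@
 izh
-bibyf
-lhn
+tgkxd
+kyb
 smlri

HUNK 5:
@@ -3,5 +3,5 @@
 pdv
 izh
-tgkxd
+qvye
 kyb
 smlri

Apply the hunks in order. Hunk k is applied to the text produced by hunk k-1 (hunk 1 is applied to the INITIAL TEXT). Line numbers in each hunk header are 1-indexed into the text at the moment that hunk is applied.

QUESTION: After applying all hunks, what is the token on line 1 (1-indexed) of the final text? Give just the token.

Hunk 1: at line 1 remove [tdzgi,njbup] add [cuq] -> 7 lines: svo cuq pdv gyaf gayct lhn smlri
Hunk 2: at line 2 remove [gyaf] add [ecw] -> 7 lines: svo cuq pdv ecw gayct lhn smlri
Hunk 3: at line 2 remove [ecw,gayct] add [izh,bibyf] -> 7 lines: svo cuq pdv izh bibyf lhn smlri
Hunk 4: at line 4 remove [bibyf,lhn] add [tgkxd,kyb] -> 7 lines: svo cuq pdv izh tgkxd kyb smlri
Hunk 5: at line 3 remove [tgkxd] add [qvye] -> 7 lines: svo cuq pdv izh qvye kyb smlri
Final line 1: svo

Answer: svo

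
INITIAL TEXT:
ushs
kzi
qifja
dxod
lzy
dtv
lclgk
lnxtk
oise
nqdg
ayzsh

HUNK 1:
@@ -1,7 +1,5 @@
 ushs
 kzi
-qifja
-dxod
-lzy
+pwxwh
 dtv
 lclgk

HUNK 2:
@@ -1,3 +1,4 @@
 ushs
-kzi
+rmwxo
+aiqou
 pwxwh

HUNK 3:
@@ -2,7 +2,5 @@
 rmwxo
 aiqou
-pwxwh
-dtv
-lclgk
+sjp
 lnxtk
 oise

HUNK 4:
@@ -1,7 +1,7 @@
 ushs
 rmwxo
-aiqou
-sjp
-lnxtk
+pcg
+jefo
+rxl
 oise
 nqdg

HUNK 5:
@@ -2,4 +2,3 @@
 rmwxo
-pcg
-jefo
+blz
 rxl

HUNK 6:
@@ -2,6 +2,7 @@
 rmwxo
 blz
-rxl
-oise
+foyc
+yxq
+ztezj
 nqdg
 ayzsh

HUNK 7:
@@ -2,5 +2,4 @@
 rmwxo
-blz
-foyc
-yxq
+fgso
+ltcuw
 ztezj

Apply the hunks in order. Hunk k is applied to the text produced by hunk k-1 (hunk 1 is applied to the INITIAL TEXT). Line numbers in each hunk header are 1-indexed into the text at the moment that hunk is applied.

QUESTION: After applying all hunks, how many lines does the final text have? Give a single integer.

Hunk 1: at line 1 remove [qifja,dxod,lzy] add [pwxwh] -> 9 lines: ushs kzi pwxwh dtv lclgk lnxtk oise nqdg ayzsh
Hunk 2: at line 1 remove [kzi] add [rmwxo,aiqou] -> 10 lines: ushs rmwxo aiqou pwxwh dtv lclgk lnxtk oise nqdg ayzsh
Hunk 3: at line 2 remove [pwxwh,dtv,lclgk] add [sjp] -> 8 lines: ushs rmwxo aiqou sjp lnxtk oise nqdg ayzsh
Hunk 4: at line 1 remove [aiqou,sjp,lnxtk] add [pcg,jefo,rxl] -> 8 lines: ushs rmwxo pcg jefo rxl oise nqdg ayzsh
Hunk 5: at line 2 remove [pcg,jefo] add [blz] -> 7 lines: ushs rmwxo blz rxl oise nqdg ayzsh
Hunk 6: at line 2 remove [rxl,oise] add [foyc,yxq,ztezj] -> 8 lines: ushs rmwxo blz foyc yxq ztezj nqdg ayzsh
Hunk 7: at line 2 remove [blz,foyc,yxq] add [fgso,ltcuw] -> 7 lines: ushs rmwxo fgso ltcuw ztezj nqdg ayzsh
Final line count: 7

Answer: 7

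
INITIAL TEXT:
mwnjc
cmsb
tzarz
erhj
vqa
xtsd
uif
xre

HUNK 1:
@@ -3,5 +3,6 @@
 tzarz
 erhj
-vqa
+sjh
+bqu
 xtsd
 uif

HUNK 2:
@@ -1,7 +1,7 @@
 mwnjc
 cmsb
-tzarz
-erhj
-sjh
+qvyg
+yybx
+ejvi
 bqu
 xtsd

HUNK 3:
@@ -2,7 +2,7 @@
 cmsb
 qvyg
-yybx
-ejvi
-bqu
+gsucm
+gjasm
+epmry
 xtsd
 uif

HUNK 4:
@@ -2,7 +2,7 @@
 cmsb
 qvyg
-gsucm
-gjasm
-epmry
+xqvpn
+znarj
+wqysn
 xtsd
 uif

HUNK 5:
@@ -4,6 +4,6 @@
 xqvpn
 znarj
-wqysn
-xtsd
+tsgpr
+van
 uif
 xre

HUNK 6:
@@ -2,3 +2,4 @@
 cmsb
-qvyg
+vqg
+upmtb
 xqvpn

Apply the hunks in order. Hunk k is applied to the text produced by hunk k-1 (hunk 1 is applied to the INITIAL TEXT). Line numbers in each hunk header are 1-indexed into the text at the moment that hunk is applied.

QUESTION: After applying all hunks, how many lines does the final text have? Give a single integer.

Hunk 1: at line 3 remove [vqa] add [sjh,bqu] -> 9 lines: mwnjc cmsb tzarz erhj sjh bqu xtsd uif xre
Hunk 2: at line 1 remove [tzarz,erhj,sjh] add [qvyg,yybx,ejvi] -> 9 lines: mwnjc cmsb qvyg yybx ejvi bqu xtsd uif xre
Hunk 3: at line 2 remove [yybx,ejvi,bqu] add [gsucm,gjasm,epmry] -> 9 lines: mwnjc cmsb qvyg gsucm gjasm epmry xtsd uif xre
Hunk 4: at line 2 remove [gsucm,gjasm,epmry] add [xqvpn,znarj,wqysn] -> 9 lines: mwnjc cmsb qvyg xqvpn znarj wqysn xtsd uif xre
Hunk 5: at line 4 remove [wqysn,xtsd] add [tsgpr,van] -> 9 lines: mwnjc cmsb qvyg xqvpn znarj tsgpr van uif xre
Hunk 6: at line 2 remove [qvyg] add [vqg,upmtb] -> 10 lines: mwnjc cmsb vqg upmtb xqvpn znarj tsgpr van uif xre
Final line count: 10

Answer: 10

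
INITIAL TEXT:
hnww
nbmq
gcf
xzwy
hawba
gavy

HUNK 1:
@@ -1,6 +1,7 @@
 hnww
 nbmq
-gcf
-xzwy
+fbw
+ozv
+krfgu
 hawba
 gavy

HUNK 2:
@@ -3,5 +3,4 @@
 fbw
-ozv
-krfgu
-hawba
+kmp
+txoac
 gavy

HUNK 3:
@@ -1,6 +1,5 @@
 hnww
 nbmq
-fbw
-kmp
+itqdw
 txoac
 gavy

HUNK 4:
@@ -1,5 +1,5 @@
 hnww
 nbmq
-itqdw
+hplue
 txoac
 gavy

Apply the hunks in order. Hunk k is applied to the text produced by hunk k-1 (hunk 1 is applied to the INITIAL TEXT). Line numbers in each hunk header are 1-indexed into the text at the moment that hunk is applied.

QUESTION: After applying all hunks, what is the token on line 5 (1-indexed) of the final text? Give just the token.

Hunk 1: at line 1 remove [gcf,xzwy] add [fbw,ozv,krfgu] -> 7 lines: hnww nbmq fbw ozv krfgu hawba gavy
Hunk 2: at line 3 remove [ozv,krfgu,hawba] add [kmp,txoac] -> 6 lines: hnww nbmq fbw kmp txoac gavy
Hunk 3: at line 1 remove [fbw,kmp] add [itqdw] -> 5 lines: hnww nbmq itqdw txoac gavy
Hunk 4: at line 1 remove [itqdw] add [hplue] -> 5 lines: hnww nbmq hplue txoac gavy
Final line 5: gavy

Answer: gavy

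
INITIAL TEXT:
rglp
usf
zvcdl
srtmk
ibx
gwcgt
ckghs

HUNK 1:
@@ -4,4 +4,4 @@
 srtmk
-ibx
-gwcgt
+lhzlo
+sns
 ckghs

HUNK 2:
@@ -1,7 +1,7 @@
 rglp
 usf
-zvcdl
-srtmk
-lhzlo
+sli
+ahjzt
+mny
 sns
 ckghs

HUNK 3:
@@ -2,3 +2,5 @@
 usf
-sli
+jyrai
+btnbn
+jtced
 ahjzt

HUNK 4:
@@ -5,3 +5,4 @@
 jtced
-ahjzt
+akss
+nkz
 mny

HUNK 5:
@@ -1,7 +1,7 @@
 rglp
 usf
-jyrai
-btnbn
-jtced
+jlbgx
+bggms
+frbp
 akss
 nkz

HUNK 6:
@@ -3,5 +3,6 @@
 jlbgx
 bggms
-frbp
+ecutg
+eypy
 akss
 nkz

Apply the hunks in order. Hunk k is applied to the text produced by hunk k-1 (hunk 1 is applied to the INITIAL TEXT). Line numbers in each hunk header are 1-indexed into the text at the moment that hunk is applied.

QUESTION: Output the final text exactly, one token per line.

Hunk 1: at line 4 remove [ibx,gwcgt] add [lhzlo,sns] -> 7 lines: rglp usf zvcdl srtmk lhzlo sns ckghs
Hunk 2: at line 1 remove [zvcdl,srtmk,lhzlo] add [sli,ahjzt,mny] -> 7 lines: rglp usf sli ahjzt mny sns ckghs
Hunk 3: at line 2 remove [sli] add [jyrai,btnbn,jtced] -> 9 lines: rglp usf jyrai btnbn jtced ahjzt mny sns ckghs
Hunk 4: at line 5 remove [ahjzt] add [akss,nkz] -> 10 lines: rglp usf jyrai btnbn jtced akss nkz mny sns ckghs
Hunk 5: at line 1 remove [jyrai,btnbn,jtced] add [jlbgx,bggms,frbp] -> 10 lines: rglp usf jlbgx bggms frbp akss nkz mny sns ckghs
Hunk 6: at line 3 remove [frbp] add [ecutg,eypy] -> 11 lines: rglp usf jlbgx bggms ecutg eypy akss nkz mny sns ckghs

Answer: rglp
usf
jlbgx
bggms
ecutg
eypy
akss
nkz
mny
sns
ckghs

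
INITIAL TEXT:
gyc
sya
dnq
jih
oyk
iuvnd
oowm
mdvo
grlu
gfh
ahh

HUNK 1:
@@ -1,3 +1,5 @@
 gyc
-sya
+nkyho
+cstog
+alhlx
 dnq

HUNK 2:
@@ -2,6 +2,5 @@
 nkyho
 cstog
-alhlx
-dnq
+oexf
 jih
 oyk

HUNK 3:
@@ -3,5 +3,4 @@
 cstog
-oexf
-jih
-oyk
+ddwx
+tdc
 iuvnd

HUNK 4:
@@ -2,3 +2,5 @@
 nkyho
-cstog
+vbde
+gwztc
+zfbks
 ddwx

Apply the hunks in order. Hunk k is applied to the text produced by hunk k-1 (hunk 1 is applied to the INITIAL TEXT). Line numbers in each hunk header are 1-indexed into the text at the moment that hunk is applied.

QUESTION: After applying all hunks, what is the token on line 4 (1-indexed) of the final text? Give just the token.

Answer: gwztc

Derivation:
Hunk 1: at line 1 remove [sya] add [nkyho,cstog,alhlx] -> 13 lines: gyc nkyho cstog alhlx dnq jih oyk iuvnd oowm mdvo grlu gfh ahh
Hunk 2: at line 2 remove [alhlx,dnq] add [oexf] -> 12 lines: gyc nkyho cstog oexf jih oyk iuvnd oowm mdvo grlu gfh ahh
Hunk 3: at line 3 remove [oexf,jih,oyk] add [ddwx,tdc] -> 11 lines: gyc nkyho cstog ddwx tdc iuvnd oowm mdvo grlu gfh ahh
Hunk 4: at line 2 remove [cstog] add [vbde,gwztc,zfbks] -> 13 lines: gyc nkyho vbde gwztc zfbks ddwx tdc iuvnd oowm mdvo grlu gfh ahh
Final line 4: gwztc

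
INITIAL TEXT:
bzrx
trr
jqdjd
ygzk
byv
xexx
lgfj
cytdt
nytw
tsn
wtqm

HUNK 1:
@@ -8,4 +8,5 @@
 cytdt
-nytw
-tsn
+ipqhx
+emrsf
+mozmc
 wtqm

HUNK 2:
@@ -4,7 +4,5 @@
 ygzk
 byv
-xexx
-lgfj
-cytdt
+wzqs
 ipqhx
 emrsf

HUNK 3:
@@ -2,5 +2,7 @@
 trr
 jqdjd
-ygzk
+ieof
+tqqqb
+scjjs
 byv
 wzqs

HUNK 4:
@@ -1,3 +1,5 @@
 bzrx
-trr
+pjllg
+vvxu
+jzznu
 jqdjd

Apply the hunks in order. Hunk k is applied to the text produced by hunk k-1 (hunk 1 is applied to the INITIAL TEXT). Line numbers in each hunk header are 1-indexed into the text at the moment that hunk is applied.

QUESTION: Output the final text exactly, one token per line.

Hunk 1: at line 8 remove [nytw,tsn] add [ipqhx,emrsf,mozmc] -> 12 lines: bzrx trr jqdjd ygzk byv xexx lgfj cytdt ipqhx emrsf mozmc wtqm
Hunk 2: at line 4 remove [xexx,lgfj,cytdt] add [wzqs] -> 10 lines: bzrx trr jqdjd ygzk byv wzqs ipqhx emrsf mozmc wtqm
Hunk 3: at line 2 remove [ygzk] add [ieof,tqqqb,scjjs] -> 12 lines: bzrx trr jqdjd ieof tqqqb scjjs byv wzqs ipqhx emrsf mozmc wtqm
Hunk 4: at line 1 remove [trr] add [pjllg,vvxu,jzznu] -> 14 lines: bzrx pjllg vvxu jzznu jqdjd ieof tqqqb scjjs byv wzqs ipqhx emrsf mozmc wtqm

Answer: bzrx
pjllg
vvxu
jzznu
jqdjd
ieof
tqqqb
scjjs
byv
wzqs
ipqhx
emrsf
mozmc
wtqm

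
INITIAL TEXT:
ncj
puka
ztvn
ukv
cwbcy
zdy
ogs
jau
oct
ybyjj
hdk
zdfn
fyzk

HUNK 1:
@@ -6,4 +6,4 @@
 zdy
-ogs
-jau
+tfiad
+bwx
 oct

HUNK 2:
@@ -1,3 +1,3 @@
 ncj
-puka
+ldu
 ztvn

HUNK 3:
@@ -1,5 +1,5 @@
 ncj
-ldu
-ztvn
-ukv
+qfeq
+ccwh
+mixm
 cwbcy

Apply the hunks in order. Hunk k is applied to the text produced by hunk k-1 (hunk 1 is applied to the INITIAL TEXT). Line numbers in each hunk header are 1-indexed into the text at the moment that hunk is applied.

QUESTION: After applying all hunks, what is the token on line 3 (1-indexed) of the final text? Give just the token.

Answer: ccwh

Derivation:
Hunk 1: at line 6 remove [ogs,jau] add [tfiad,bwx] -> 13 lines: ncj puka ztvn ukv cwbcy zdy tfiad bwx oct ybyjj hdk zdfn fyzk
Hunk 2: at line 1 remove [puka] add [ldu] -> 13 lines: ncj ldu ztvn ukv cwbcy zdy tfiad bwx oct ybyjj hdk zdfn fyzk
Hunk 3: at line 1 remove [ldu,ztvn,ukv] add [qfeq,ccwh,mixm] -> 13 lines: ncj qfeq ccwh mixm cwbcy zdy tfiad bwx oct ybyjj hdk zdfn fyzk
Final line 3: ccwh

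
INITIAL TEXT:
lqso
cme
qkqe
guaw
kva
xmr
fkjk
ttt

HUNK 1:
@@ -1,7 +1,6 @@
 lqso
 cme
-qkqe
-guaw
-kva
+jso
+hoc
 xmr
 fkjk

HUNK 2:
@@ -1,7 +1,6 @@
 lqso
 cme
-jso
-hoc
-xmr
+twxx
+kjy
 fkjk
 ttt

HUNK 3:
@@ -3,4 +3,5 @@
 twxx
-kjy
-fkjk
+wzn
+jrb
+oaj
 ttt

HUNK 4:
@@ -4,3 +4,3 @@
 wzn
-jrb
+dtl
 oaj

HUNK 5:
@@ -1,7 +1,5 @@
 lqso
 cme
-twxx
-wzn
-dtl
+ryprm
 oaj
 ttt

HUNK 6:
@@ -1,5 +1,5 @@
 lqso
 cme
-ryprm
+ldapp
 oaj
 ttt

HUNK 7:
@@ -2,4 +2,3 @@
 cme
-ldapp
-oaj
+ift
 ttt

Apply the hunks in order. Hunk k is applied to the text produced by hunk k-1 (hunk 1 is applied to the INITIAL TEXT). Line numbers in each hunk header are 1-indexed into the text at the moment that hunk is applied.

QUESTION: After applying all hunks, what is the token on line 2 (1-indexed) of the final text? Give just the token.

Hunk 1: at line 1 remove [qkqe,guaw,kva] add [jso,hoc] -> 7 lines: lqso cme jso hoc xmr fkjk ttt
Hunk 2: at line 1 remove [jso,hoc,xmr] add [twxx,kjy] -> 6 lines: lqso cme twxx kjy fkjk ttt
Hunk 3: at line 3 remove [kjy,fkjk] add [wzn,jrb,oaj] -> 7 lines: lqso cme twxx wzn jrb oaj ttt
Hunk 4: at line 4 remove [jrb] add [dtl] -> 7 lines: lqso cme twxx wzn dtl oaj ttt
Hunk 5: at line 1 remove [twxx,wzn,dtl] add [ryprm] -> 5 lines: lqso cme ryprm oaj ttt
Hunk 6: at line 1 remove [ryprm] add [ldapp] -> 5 lines: lqso cme ldapp oaj ttt
Hunk 7: at line 2 remove [ldapp,oaj] add [ift] -> 4 lines: lqso cme ift ttt
Final line 2: cme

Answer: cme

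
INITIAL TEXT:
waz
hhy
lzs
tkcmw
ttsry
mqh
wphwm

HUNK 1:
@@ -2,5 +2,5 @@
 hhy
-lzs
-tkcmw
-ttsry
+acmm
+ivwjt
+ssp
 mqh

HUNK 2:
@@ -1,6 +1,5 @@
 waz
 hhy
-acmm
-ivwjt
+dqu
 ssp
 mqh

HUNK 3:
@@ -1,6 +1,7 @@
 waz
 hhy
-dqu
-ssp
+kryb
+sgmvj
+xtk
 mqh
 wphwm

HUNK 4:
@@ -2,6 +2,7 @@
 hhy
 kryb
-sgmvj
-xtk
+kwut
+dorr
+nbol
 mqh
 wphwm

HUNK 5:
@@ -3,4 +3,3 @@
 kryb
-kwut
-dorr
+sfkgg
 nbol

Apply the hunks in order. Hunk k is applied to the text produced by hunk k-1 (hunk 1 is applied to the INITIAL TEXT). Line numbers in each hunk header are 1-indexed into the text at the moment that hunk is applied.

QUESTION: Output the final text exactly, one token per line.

Answer: waz
hhy
kryb
sfkgg
nbol
mqh
wphwm

Derivation:
Hunk 1: at line 2 remove [lzs,tkcmw,ttsry] add [acmm,ivwjt,ssp] -> 7 lines: waz hhy acmm ivwjt ssp mqh wphwm
Hunk 2: at line 1 remove [acmm,ivwjt] add [dqu] -> 6 lines: waz hhy dqu ssp mqh wphwm
Hunk 3: at line 1 remove [dqu,ssp] add [kryb,sgmvj,xtk] -> 7 lines: waz hhy kryb sgmvj xtk mqh wphwm
Hunk 4: at line 2 remove [sgmvj,xtk] add [kwut,dorr,nbol] -> 8 lines: waz hhy kryb kwut dorr nbol mqh wphwm
Hunk 5: at line 3 remove [kwut,dorr] add [sfkgg] -> 7 lines: waz hhy kryb sfkgg nbol mqh wphwm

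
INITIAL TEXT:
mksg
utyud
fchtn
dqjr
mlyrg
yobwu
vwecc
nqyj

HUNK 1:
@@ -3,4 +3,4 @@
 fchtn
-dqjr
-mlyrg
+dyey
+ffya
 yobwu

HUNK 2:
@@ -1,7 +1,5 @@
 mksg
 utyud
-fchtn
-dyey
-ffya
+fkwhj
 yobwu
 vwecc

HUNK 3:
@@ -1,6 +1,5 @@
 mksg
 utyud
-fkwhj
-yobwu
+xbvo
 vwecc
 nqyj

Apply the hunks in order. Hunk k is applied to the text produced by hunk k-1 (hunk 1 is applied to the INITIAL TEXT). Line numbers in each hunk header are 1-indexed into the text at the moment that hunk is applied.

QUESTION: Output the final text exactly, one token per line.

Answer: mksg
utyud
xbvo
vwecc
nqyj

Derivation:
Hunk 1: at line 3 remove [dqjr,mlyrg] add [dyey,ffya] -> 8 lines: mksg utyud fchtn dyey ffya yobwu vwecc nqyj
Hunk 2: at line 1 remove [fchtn,dyey,ffya] add [fkwhj] -> 6 lines: mksg utyud fkwhj yobwu vwecc nqyj
Hunk 3: at line 1 remove [fkwhj,yobwu] add [xbvo] -> 5 lines: mksg utyud xbvo vwecc nqyj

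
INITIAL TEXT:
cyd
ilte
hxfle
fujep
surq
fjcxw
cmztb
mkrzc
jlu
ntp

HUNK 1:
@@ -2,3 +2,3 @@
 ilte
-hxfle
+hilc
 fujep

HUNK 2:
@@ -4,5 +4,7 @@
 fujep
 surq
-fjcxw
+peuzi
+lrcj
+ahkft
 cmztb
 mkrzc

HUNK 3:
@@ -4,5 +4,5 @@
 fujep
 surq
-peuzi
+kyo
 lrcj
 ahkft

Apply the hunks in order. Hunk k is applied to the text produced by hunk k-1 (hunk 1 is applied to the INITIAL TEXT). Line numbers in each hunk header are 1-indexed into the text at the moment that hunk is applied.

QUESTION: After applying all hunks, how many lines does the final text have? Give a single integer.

Answer: 12

Derivation:
Hunk 1: at line 2 remove [hxfle] add [hilc] -> 10 lines: cyd ilte hilc fujep surq fjcxw cmztb mkrzc jlu ntp
Hunk 2: at line 4 remove [fjcxw] add [peuzi,lrcj,ahkft] -> 12 lines: cyd ilte hilc fujep surq peuzi lrcj ahkft cmztb mkrzc jlu ntp
Hunk 3: at line 4 remove [peuzi] add [kyo] -> 12 lines: cyd ilte hilc fujep surq kyo lrcj ahkft cmztb mkrzc jlu ntp
Final line count: 12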